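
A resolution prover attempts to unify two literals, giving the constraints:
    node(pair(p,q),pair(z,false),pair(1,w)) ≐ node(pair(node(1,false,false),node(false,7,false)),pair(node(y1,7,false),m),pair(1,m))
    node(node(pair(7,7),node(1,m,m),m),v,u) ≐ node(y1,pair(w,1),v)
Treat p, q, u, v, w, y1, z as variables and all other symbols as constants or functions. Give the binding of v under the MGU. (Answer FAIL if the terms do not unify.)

FAIL

Decompose node/3: pair(p,q) ≐ pair(node(1,false,false),node(false,7,false)),  pair(z,false) ≐ pair(node(y1,7,false),m),  pair(1,w) ≐ pair(1,m).
Decompose pair/2: p ≐ node(1,false,false),  q ≐ node(false,7,false).
Bind p := node(1,false,false); no other remaining equation mentions p.
Bind q := node(false,7,false); no other remaining equation mentions q.
Decompose pair/2: z ≐ node(y1,7,false),  false ≐ m.
Bind z := node(y1,7,false); no other remaining equation mentions z.
Clash: constants false and m differ; no unifier exists.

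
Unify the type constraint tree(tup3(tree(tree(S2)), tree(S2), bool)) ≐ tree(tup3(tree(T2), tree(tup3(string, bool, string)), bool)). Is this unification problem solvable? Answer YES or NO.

YES

Decompose tree/1: tup3(tree(tree(S2)), tree(S2), bool) ≐ tup3(tree(T2), tree(tup3(string, bool, string)), bool).
Decompose tup3/3: tree(tree(S2)) ≐ tree(T2),  tree(S2) ≐ tree(tup3(string, bool, string)),  bool ≐ bool.
Decompose tree/1: tree(S2) ≐ T2.
Bind T2 := tree(S2); no other remaining equation mentions T2.
Decompose tree/1: S2 ≐ tup3(string, bool, string).
Bind S2 := tup3(string, bool, string); no other remaining equation mentions S2. Substituting into the earlier binding gives T2 := tree(tup3(string, bool, string)).
Delete trivial equation bool ≐ bool.
No equations remain and no clash or occurs-check failure arose, so a unifier exists.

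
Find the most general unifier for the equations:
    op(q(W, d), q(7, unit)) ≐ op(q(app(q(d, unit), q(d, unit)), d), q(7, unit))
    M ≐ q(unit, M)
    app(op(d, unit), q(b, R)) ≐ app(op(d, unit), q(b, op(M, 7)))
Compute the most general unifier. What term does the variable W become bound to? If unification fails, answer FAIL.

Decompose op/2: q(W, d) ≐ q(app(q(d, unit), q(d, unit)), d),  q(7, unit) ≐ q(7, unit).
Decompose q/2: W ≐ app(q(d, unit), q(d, unit)),  d ≐ d.
Bind W := app(q(d, unit), q(d, unit)); no other remaining equation mentions W.
Delete trivial equation d ≐ d.
Delete trivial equation q(7, unit) ≐ q(7, unit).
Occurs check fails: M occurs in q(unit, M); the equation M ≐ q(unit, M) has no finite solution.

FAIL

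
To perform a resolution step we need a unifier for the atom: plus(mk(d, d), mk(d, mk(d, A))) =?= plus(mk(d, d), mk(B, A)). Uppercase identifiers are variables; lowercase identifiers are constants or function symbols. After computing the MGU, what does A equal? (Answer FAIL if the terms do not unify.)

Decompose plus/2: mk(d, d) =?= mk(d, d),  mk(d, mk(d, A)) =?= mk(B, A).
Delete trivial equation mk(d, d) =?= mk(d, d).
Decompose mk/2: d =?= B,  mk(d, A) =?= A.
Bind B := d; no other remaining equation mentions B.
Occurs check fails: A occurs in mk(d, A); the equation A =?= mk(d, A) has no finite solution.

FAIL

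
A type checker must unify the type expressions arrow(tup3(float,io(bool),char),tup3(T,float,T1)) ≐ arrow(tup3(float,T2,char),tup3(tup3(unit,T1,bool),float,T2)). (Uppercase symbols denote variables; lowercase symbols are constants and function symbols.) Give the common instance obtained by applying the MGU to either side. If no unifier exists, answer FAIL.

arrow(tup3(float,io(bool),char),tup3(tup3(unit,io(bool),bool),float,io(bool)))

Decompose arrow/2: tup3(float,io(bool),char) ≐ tup3(float,T2,char),  tup3(T,float,T1) ≐ tup3(tup3(unit,T1,bool),float,T2).
Decompose tup3/3: float ≐ float,  io(bool) ≐ T2,  char ≐ char.
Delete trivial equation float ≐ float.
Bind T2 := io(bool); substituting into the one remaining equation that mentions T2 gives: tup3(T,float,T1) ≐ tup3(tup3(unit,T1,bool),float,io(bool)).
Delete trivial equation char ≐ char.
Decompose tup3/3: T ≐ tup3(unit,T1,bool),  float ≐ float,  T1 ≐ io(bool).
Bind T := tup3(unit,T1,bool); no other remaining equation mentions T.
Delete trivial equation float ≐ float.
Bind T1 := io(bool). Substituting into the earlier binding gives T := tup3(unit,io(bool),bool).
Applying the MGU to either side gives arrow(tup3(float,io(bool),char),tup3(tup3(unit,io(bool),bool),float,io(bool))).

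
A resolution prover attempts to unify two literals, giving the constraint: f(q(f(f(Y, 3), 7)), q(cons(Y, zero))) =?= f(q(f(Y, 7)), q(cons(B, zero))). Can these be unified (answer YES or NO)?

NO

Decompose f/2: q(f(f(Y, 3), 7)) =?= q(f(Y, 7)),  q(cons(Y, zero)) =?= q(cons(B, zero)).
Decompose q/1: f(f(Y, 3), 7) =?= f(Y, 7).
Decompose f/2: f(Y, 3) =?= Y,  7 =?= 7.
Occurs check fails: Y occurs in f(Y, 3); the equation Y =?= f(Y, 3) has no finite solution.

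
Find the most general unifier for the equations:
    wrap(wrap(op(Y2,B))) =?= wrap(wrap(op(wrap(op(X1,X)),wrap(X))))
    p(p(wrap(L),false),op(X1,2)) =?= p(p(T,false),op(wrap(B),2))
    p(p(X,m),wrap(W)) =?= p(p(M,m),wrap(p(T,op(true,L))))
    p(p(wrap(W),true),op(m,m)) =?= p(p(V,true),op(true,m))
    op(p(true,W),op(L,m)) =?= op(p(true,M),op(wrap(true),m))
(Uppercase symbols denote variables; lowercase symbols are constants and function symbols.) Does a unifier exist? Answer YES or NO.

NO

Decompose wrap/1: wrap(op(Y2,B)) =?= wrap(op(wrap(op(X1,X)),wrap(X))).
Decompose wrap/1: op(Y2,B) =?= op(wrap(op(X1,X)),wrap(X)).
Decompose op/2: Y2 =?= wrap(op(X1,X)),  B =?= wrap(X).
Bind Y2 := wrap(op(X1,X)); no other remaining equation mentions Y2.
Bind B := wrap(X); substituting into the one remaining equation that mentions B gives: p(p(wrap(L),false),op(X1,2)) =?= p(p(T,false),op(wrap(wrap(X)),2)).
Decompose p/2: p(wrap(L),false) =?= p(T,false),  op(X1,2) =?= op(wrap(wrap(X)),2).
Decompose p/2: wrap(L) =?= T,  false =?= false.
Bind T := wrap(L); substituting into the one remaining equation that mentions T gives: p(p(X,m),wrap(W)) =?= p(p(M,m),wrap(p(wrap(L),op(true,L)))).
Delete trivial equation false =?= false.
Decompose op/2: X1 =?= wrap(wrap(X)),  2 =?= 2.
Bind X1 := wrap(wrap(X)); no other remaining equation mentions X1. Substituting into the earlier binding gives Y2 := wrap(op(wrap(wrap(X)),X)).
Delete trivial equation 2 =?= 2.
Decompose p/2: p(X,m) =?= p(M,m),  wrap(W) =?= wrap(p(wrap(L),op(true,L))).
Decompose p/2: X =?= M,  m =?= m.
Bind X := M; no other remaining equation mentions X. Substituting into the earlier bindings gives Y2 := wrap(op(wrap(wrap(M)),M)), B := wrap(M), X1 := wrap(wrap(M)).
Delete trivial equation m =?= m.
Decompose wrap/1: W =?= p(wrap(L),op(true,L)).
Bind W := p(wrap(L),op(true,L)); substituting into the remaining equations gives: p(p(wrap(p(wrap(L),op(true,L))),true),op(m,m)) =?= p(p(V,true),op(true,m)),  op(p(true,p(wrap(L),op(true,L))),op(L,m)) =?= op(p(true,M),op(wrap(true),m)).
Decompose p/2: p(wrap(p(wrap(L),op(true,L))),true) =?= p(V,true),  op(m,m) =?= op(true,m).
Decompose p/2: wrap(p(wrap(L),op(true,L))) =?= V,  true =?= true.
Bind V := wrap(p(wrap(L),op(true,L))); no other remaining equation mentions V.
Delete trivial equation true =?= true.
Decompose op/2: m =?= true,  m =?= m.
Clash: constants m and true differ; no unifier exists.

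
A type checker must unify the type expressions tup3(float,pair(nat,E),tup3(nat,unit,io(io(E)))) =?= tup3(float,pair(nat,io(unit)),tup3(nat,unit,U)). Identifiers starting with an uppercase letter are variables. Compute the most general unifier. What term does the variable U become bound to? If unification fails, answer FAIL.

Decompose tup3/3: float =?= float,  pair(nat,E) =?= pair(nat,io(unit)),  tup3(nat,unit,io(io(E))) =?= tup3(nat,unit,U).
Delete trivial equation float =?= float.
Decompose pair/2: nat =?= nat,  E =?= io(unit).
Delete trivial equation nat =?= nat.
Bind E := io(unit); substituting into the remaining equation gives: tup3(nat,unit,io(io(io(unit)))) =?= tup3(nat,unit,U).
Decompose tup3/3: nat =?= nat,  unit =?= unit,  io(io(io(unit))) =?= U.
Delete trivial equation nat =?= nat.
Delete trivial equation unit =?= unit.
Bind U := io(io(io(unit))).
MGU = { E -> io(unit), U -> io(io(io(unit))) }, so U -> io(io(io(unit))).

io(io(io(unit)))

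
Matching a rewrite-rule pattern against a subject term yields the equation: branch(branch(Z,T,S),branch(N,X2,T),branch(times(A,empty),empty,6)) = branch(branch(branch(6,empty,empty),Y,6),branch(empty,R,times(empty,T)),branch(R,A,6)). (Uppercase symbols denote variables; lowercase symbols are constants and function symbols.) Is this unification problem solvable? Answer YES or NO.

NO

Decompose branch/3: branch(Z,T,S) = branch(branch(6,empty,empty),Y,6),  branch(N,X2,T) = branch(empty,R,times(empty,T)),  branch(times(A,empty),empty,6) = branch(R,A,6).
Decompose branch/3: Z = branch(6,empty,empty),  T = Y,  S = 6.
Bind Z := branch(6,empty,empty); no other remaining equation mentions Z.
Bind T := Y; substituting into the one remaining equation that mentions T gives: branch(N,X2,Y) = branch(empty,R,times(empty,Y)).
Bind S := 6; no other remaining equation mentions S.
Decompose branch/3: N = empty,  X2 = R,  Y = times(empty,Y).
Bind N := empty; no other remaining equation mentions N.
Bind X2 := R; no other remaining equation mentions X2.
Occurs check fails: Y occurs in times(empty,Y); the equation Y = times(empty,Y) has no finite solution.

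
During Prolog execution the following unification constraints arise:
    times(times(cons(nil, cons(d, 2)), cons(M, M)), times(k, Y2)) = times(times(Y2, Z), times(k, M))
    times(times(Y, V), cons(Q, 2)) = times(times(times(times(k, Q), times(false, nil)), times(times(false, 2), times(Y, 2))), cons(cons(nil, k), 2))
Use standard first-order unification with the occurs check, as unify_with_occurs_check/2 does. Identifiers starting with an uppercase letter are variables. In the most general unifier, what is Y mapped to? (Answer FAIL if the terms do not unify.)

Decompose times/2: times(cons(nil, cons(d, 2)), cons(M, M)) = times(Y2, Z),  times(k, Y2) = times(k, M).
Decompose times/2: cons(nil, cons(d, 2)) = Y2,  cons(M, M) = Z.
Bind Y2 := cons(nil, cons(d, 2)); substituting into the one remaining equation that mentions Y2 gives: times(k, cons(nil, cons(d, 2))) = times(k, M).
Bind Z := cons(M, M); no other remaining equation mentions Z.
Decompose times/2: k = k,  cons(nil, cons(d, 2)) = M.
Delete trivial equation k = k.
Bind M := cons(nil, cons(d, 2)); no other remaining equation mentions M. Substituting into the earlier binding gives Z := cons(cons(nil, cons(d, 2)), cons(nil, cons(d, 2))).
Decompose times/2: times(Y, V) = times(times(times(k, Q), times(false, nil)), times(times(false, 2), times(Y, 2))),  cons(Q, 2) = cons(cons(nil, k), 2).
Decompose times/2: Y = times(times(k, Q), times(false, nil)),  V = times(times(false, 2), times(Y, 2)).
Bind Y := times(times(k, Q), times(false, nil)); substituting into the one remaining equation that mentions Y gives: V = times(times(false, 2), times(times(times(k, Q), times(false, nil)), 2)).
Bind V := times(times(false, 2), times(times(times(k, Q), times(false, nil)), 2)); no other remaining equation mentions V.
Decompose cons/2: Q = cons(nil, k),  2 = 2.
Bind Q := cons(nil, k); no other remaining equation mentions Q. Substituting into the earlier bindings gives Y := times(times(k, cons(nil, k)), times(false, nil)), V := times(times(false, 2), times(times(times(k, cons(nil, k)), times(false, nil)), 2)).
Delete trivial equation 2 = 2.
MGU = { Y2 = cons(nil, cons(d, 2)), Z = cons(cons(nil, cons(d, 2)), cons(nil, cons(d, 2))), M = cons(nil, cons(d, 2)), Y = times(times(k, cons(nil, k)), times(false, nil)), V = times(times(false, 2), times(times(times(k, cons(nil, k)), times(false, nil)), 2)), Q = cons(nil, k) }, so Y = times(times(k, cons(nil, k)), times(false, nil)).

times(times(k, cons(nil, k)), times(false, nil))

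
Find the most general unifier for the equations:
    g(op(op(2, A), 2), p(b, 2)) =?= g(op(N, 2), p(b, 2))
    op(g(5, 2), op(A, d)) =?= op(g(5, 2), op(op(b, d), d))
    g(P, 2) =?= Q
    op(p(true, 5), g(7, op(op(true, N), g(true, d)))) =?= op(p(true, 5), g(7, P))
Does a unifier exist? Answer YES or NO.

Decompose g/2: op(op(2, A), 2) =?= op(N, 2),  p(b, 2) =?= p(b, 2).
Decompose op/2: op(2, A) =?= N,  2 =?= 2.
Bind N := op(2, A); substituting into the one remaining equation that mentions N gives: op(p(true, 5), g(7, op(op(true, op(2, A)), g(true, d)))) =?= op(p(true, 5), g(7, P)).
Delete trivial equation 2 =?= 2.
Delete trivial equation p(b, 2) =?= p(b, 2).
Decompose op/2: g(5, 2) =?= g(5, 2),  op(A, d) =?= op(op(b, d), d).
Delete trivial equation g(5, 2) =?= g(5, 2).
Decompose op/2: A =?= op(b, d),  d =?= d.
Bind A := op(b, d); substituting into the one remaining equation that mentions A gives: op(p(true, 5), g(7, op(op(true, op(2, op(b, d))), g(true, d)))) =?= op(p(true, 5), g(7, P)). Substituting into the earlier binding gives N := op(2, op(b, d)).
Delete trivial equation d =?= d.
Bind Q := g(P, 2); no other remaining equation mentions Q.
Decompose op/2: p(true, 5) =?= p(true, 5),  g(7, op(op(true, op(2, op(b, d))), g(true, d))) =?= g(7, P).
Delete trivial equation p(true, 5) =?= p(true, 5).
Decompose g/2: 7 =?= 7,  op(op(true, op(2, op(b, d))), g(true, d)) =?= P.
Delete trivial equation 7 =?= 7.
Bind P := op(op(true, op(2, op(b, d))), g(true, d)). Substituting into the earlier binding gives Q := g(op(op(true, op(2, op(b, d))), g(true, d)), 2).
No equations remain and no clash or occurs-check failure arose, so a unifier exists.

YES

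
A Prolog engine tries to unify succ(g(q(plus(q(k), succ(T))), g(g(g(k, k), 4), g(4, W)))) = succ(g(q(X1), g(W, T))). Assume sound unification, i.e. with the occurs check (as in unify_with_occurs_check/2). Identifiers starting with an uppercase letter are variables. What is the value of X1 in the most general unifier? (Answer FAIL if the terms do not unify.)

plus(q(k), succ(g(4, g(g(k, k), 4))))

Decompose succ/1: g(q(plus(q(k), succ(T))), g(g(g(k, k), 4), g(4, W))) = g(q(X1), g(W, T)).
Decompose g/2: q(plus(q(k), succ(T))) = q(X1),  g(g(g(k, k), 4), g(4, W)) = g(W, T).
Decompose q/1: plus(q(k), succ(T)) = X1.
Bind X1 := plus(q(k), succ(T)); no other remaining equation mentions X1.
Decompose g/2: g(g(k, k), 4) = W,  g(4, W) = T.
Bind W := g(g(k, k), 4); substituting into the remaining equation gives: g(4, g(g(k, k), 4)) = T.
Bind T := g(4, g(g(k, k), 4)). Substituting into the earlier binding gives X1 := plus(q(k), succ(g(4, g(g(k, k), 4)))).
MGU = { X1 = plus(q(k), succ(g(4, g(g(k, k), 4)))), W = g(g(k, k), 4), T = g(4, g(g(k, k), 4)) }, so X1 = plus(q(k), succ(g(4, g(g(k, k), 4)))).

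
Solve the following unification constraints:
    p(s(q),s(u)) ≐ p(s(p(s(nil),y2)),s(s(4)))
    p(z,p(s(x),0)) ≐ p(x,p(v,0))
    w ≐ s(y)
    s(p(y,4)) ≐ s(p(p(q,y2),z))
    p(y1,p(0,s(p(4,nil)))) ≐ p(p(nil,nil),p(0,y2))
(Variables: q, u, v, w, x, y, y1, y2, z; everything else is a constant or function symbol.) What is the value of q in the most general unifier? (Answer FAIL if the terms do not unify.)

Decompose p/2: s(q) ≐ s(p(s(nil),y2)),  s(u) ≐ s(s(4)).
Decompose s/1: q ≐ p(s(nil),y2).
Bind q := p(s(nil),y2); substituting into the one remaining equation that mentions q gives: s(p(y,4)) ≐ s(p(p(p(s(nil),y2),y2),z)).
Decompose s/1: u ≐ s(4).
Bind u := s(4); no other remaining equation mentions u.
Decompose p/2: z ≐ x,  p(s(x),0) ≐ p(v,0).
Bind z := x; substituting into the one remaining equation that mentions z gives: s(p(y,4)) ≐ s(p(p(p(s(nil),y2),y2),x)).
Decompose p/2: s(x) ≐ v,  0 ≐ 0.
Bind v := s(x); no other remaining equation mentions v.
Delete trivial equation 0 ≐ 0.
Bind w := s(y); no other remaining equation mentions w.
Decompose s/1: p(y,4) ≐ p(p(p(s(nil),y2),y2),x).
Decompose p/2: y ≐ p(p(s(nil),y2),y2),  4 ≐ x.
Bind y := p(p(s(nil),y2),y2); no other remaining equation mentions y. Substituting into the earlier binding gives w := s(p(p(s(nil),y2),y2)).
Bind x := 4; no other remaining equation mentions x. Substituting into the earlier bindings gives z := 4, v := s(4).
Decompose p/2: y1 ≐ p(nil,nil),  p(0,s(p(4,nil))) ≐ p(0,y2).
Bind y1 := p(nil,nil); no other remaining equation mentions y1.
Decompose p/2: 0 ≐ 0,  s(p(4,nil)) ≐ y2.
Delete trivial equation 0 ≐ 0.
Bind y2 := s(p(4,nil)). Substituting into the earlier bindings gives q := p(s(nil),s(p(4,nil))), w := s(p(p(s(nil),s(p(4,nil))),s(p(4,nil)))), y := p(p(s(nil),s(p(4,nil))),s(p(4,nil))).
MGU = { q := p(s(nil),s(p(4,nil))), u := s(4), z := 4, v := s(4), w := s(p(p(s(nil),s(p(4,nil))),s(p(4,nil)))), y := p(p(s(nil),s(p(4,nil))),s(p(4,nil))), x := 4, y1 := p(nil,nil), y2 := s(p(4,nil)) }, so q := p(s(nil),s(p(4,nil))).

p(s(nil),s(p(4,nil)))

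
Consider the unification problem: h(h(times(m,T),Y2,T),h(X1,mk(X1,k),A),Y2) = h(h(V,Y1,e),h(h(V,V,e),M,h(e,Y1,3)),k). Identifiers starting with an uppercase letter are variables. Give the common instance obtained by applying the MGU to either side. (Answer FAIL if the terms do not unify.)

h(h(times(m,e),k,e),h(h(times(m,e),times(m,e),e),mk(h(times(m,e),times(m,e),e),k),h(e,k,3)),k)

Decompose h/3: h(times(m,T),Y2,T) = h(V,Y1,e),  h(X1,mk(X1,k),A) = h(h(V,V,e),M,h(e,Y1,3)),  Y2 = k.
Decompose h/3: times(m,T) = V,  Y2 = Y1,  T = e.
Bind V := times(m,T); substituting into the one remaining equation that mentions V gives: h(X1,mk(X1,k),A) = h(h(times(m,T),times(m,T),e),M,h(e,Y1,3)).
Bind Y2 := Y1; substituting into the one remaining equation that mentions Y2 gives: Y1 = k.
Bind T := e; substituting into the one remaining equation that mentions T gives: h(X1,mk(X1,k),A) = h(h(times(m,e),times(m,e),e),M,h(e,Y1,3)). Substituting into the earlier binding gives V := times(m,e).
Decompose h/3: X1 = h(times(m,e),times(m,e),e),  mk(X1,k) = M,  A = h(e,Y1,3).
Bind X1 := h(times(m,e),times(m,e),e); substituting into the one remaining equation that mentions X1 gives: mk(h(times(m,e),times(m,e),e),k) = M.
Bind M := mk(h(times(m,e),times(m,e),e),k); no other remaining equation mentions M.
Bind A := h(e,Y1,3); no other remaining equation mentions A.
Bind Y1 := k. Substituting into the earlier bindings gives Y2 := k, A := h(e,k,3).
Applying the MGU to either side gives h(h(times(m,e),k,e),h(h(times(m,e),times(m,e),e),mk(h(times(m,e),times(m,e),e),k),h(e,k,3)),k).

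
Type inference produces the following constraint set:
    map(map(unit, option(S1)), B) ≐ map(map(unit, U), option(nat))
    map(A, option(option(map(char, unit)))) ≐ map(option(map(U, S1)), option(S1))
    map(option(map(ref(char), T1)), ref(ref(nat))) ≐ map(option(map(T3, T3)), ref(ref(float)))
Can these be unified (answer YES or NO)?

NO

Decompose map/2: map(unit, option(S1)) ≐ map(unit, U),  B ≐ option(nat).
Decompose map/2: unit ≐ unit,  option(S1) ≐ U.
Delete trivial equation unit ≐ unit.
Bind U := option(S1); substituting into the one remaining equation that mentions U gives: map(A, option(option(map(char, unit)))) ≐ map(option(map(option(S1), S1)), option(S1)).
Bind B := option(nat); no other remaining equation mentions B.
Decompose map/2: A ≐ option(map(option(S1), S1)),  option(option(map(char, unit))) ≐ option(S1).
Bind A := option(map(option(S1), S1)); no other remaining equation mentions A.
Decompose option/1: option(map(char, unit)) ≐ S1.
Bind S1 := option(map(char, unit)); no other remaining equation mentions S1. Substituting into the earlier bindings gives U := option(option(map(char, unit))), A := option(map(option(option(map(char, unit))), option(map(char, unit)))).
Decompose map/2: option(map(ref(char), T1)) ≐ option(map(T3, T3)),  ref(ref(nat)) ≐ ref(ref(float)).
Decompose option/1: map(ref(char), T1) ≐ map(T3, T3).
Decompose map/2: ref(char) ≐ T3,  T1 ≐ T3.
Bind T3 := ref(char); substituting into the one remaining equation that mentions T3 gives: T1 ≐ ref(char).
Bind T1 := ref(char); no other remaining equation mentions T1.
Decompose ref/1: ref(nat) ≐ ref(float).
Decompose ref/1: nat ≐ float.
Clash: constants nat and float differ; no unifier exists.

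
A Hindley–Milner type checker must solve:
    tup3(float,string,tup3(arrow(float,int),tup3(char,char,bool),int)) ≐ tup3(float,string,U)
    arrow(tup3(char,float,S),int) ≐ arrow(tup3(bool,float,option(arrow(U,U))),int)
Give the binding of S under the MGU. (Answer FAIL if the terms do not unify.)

Decompose tup3/3: float ≐ float,  string ≐ string,  tup3(arrow(float,int),tup3(char,char,bool),int) ≐ U.
Delete trivial equation float ≐ float.
Delete trivial equation string ≐ string.
Bind U := tup3(arrow(float,int),tup3(char,char,bool),int); substituting into the remaining equation gives: arrow(tup3(char,float,S),int) ≐ arrow(tup3(bool,float,option(arrow(tup3(arrow(float,int),tup3(char,char,bool),int),tup3(arrow(float,int),tup3(char,char,bool),int)))),int).
Decompose arrow/2: tup3(char,float,S) ≐ tup3(bool,float,option(arrow(tup3(arrow(float,int),tup3(char,char,bool),int),tup3(arrow(float,int),tup3(char,char,bool),int)))),  int ≐ int.
Decompose tup3/3: char ≐ bool,  float ≐ float,  S ≐ option(arrow(tup3(arrow(float,int),tup3(char,char,bool),int),tup3(arrow(float,int),tup3(char,char,bool),int))).
Clash: constants char and bool differ; no unifier exists.

FAIL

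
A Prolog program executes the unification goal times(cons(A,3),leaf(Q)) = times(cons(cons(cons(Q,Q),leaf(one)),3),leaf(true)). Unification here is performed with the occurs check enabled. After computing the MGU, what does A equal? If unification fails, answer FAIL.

cons(cons(true,true),leaf(one))

Decompose times/2: cons(A,3) = cons(cons(cons(Q,Q),leaf(one)),3),  leaf(Q) = leaf(true).
Decompose cons/2: A = cons(cons(Q,Q),leaf(one)),  3 = 3.
Bind A := cons(cons(Q,Q),leaf(one)); no other remaining equation mentions A.
Delete trivial equation 3 = 3.
Decompose leaf/1: Q = true.
Bind Q := true. Substituting into the earlier binding gives A := cons(cons(true,true),leaf(one)).
MGU = { A = cons(cons(true,true),leaf(one)), Q = true }, so A = cons(cons(true,true),leaf(one)).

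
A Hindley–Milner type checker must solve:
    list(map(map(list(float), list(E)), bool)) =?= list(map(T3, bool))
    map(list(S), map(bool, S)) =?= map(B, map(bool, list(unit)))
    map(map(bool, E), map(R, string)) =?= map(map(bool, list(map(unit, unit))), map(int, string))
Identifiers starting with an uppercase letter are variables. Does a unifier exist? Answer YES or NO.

Decompose list/1: map(map(list(float), list(E)), bool) =?= map(T3, bool).
Decompose map/2: map(list(float), list(E)) =?= T3,  bool =?= bool.
Bind T3 := map(list(float), list(E)); no other remaining equation mentions T3.
Delete trivial equation bool =?= bool.
Decompose map/2: list(S) =?= B,  map(bool, S) =?= map(bool, list(unit)).
Bind B := list(S); no other remaining equation mentions B.
Decompose map/2: bool =?= bool,  S =?= list(unit).
Delete trivial equation bool =?= bool.
Bind S := list(unit); no other remaining equation mentions S. Substituting into the earlier binding gives B := list(list(unit)).
Decompose map/2: map(bool, E) =?= map(bool, list(map(unit, unit))),  map(R, string) =?= map(int, string).
Decompose map/2: bool =?= bool,  E =?= list(map(unit, unit)).
Delete trivial equation bool =?= bool.
Bind E := list(map(unit, unit)); no other remaining equation mentions E. Substituting into the earlier binding gives T3 := map(list(float), list(list(map(unit, unit)))).
Decompose map/2: R =?= int,  string =?= string.
Bind R := int; no other remaining equation mentions R.
Delete trivial equation string =?= string.
No equations remain and no clash or occurs-check failure arose, so a unifier exists.

YES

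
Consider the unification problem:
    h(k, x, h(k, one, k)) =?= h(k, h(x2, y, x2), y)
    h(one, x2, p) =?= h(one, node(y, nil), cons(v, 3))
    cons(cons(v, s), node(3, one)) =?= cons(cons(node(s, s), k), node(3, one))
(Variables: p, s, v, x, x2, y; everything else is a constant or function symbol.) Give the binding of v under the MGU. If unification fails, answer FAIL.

node(k, k)

Decompose h/3: k =?= k,  x =?= h(x2, y, x2),  h(k, one, k) =?= y.
Delete trivial equation k =?= k.
Bind x := h(x2, y, x2); no other remaining equation mentions x.
Bind y := h(k, one, k); substituting into the one remaining equation that mentions y gives: h(one, x2, p) =?= h(one, node(h(k, one, k), nil), cons(v, 3)). Substituting into the earlier binding gives x := h(x2, h(k, one, k), x2).
Decompose h/3: one =?= one,  x2 =?= node(h(k, one, k), nil),  p =?= cons(v, 3).
Delete trivial equation one =?= one.
Bind x2 := node(h(k, one, k), nil); no other remaining equation mentions x2. Substituting into the earlier binding gives x := h(node(h(k, one, k), nil), h(k, one, k), node(h(k, one, k), nil)).
Bind p := cons(v, 3); no other remaining equation mentions p.
Decompose cons/2: cons(v, s) =?= cons(node(s, s), k),  node(3, one) =?= node(3, one).
Decompose cons/2: v =?= node(s, s),  s =?= k.
Bind v := node(s, s); no other remaining equation mentions v. Substituting into the earlier binding gives p := cons(node(s, s), 3).
Bind s := k; no other remaining equation mentions s. Substituting into the earlier bindings gives p := cons(node(k, k), 3), v := node(k, k).
Delete trivial equation node(3, one) =?= node(3, one).
MGU = { x -> h(node(h(k, one, k), nil), h(k, one, k), node(h(k, one, k), nil)), y -> h(k, one, k), x2 -> node(h(k, one, k), nil), p -> cons(node(k, k), 3), v -> node(k, k), s -> k }, so v -> node(k, k).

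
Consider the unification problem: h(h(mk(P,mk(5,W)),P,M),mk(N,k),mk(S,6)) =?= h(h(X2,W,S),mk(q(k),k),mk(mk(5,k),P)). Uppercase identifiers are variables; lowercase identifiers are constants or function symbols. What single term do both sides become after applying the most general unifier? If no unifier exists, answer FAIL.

h(h(mk(6,mk(5,6)),6,mk(5,k)),mk(q(k),k),mk(mk(5,k),6))

Decompose h/3: h(mk(P,mk(5,W)),P,M) =?= h(X2,W,S),  mk(N,k) =?= mk(q(k),k),  mk(S,6) =?= mk(mk(5,k),P).
Decompose h/3: mk(P,mk(5,W)) =?= X2,  P =?= W,  M =?= S.
Bind X2 := mk(P,mk(5,W)); no other remaining equation mentions X2.
Bind P := W; substituting into the one remaining equation that mentions P gives: mk(S,6) =?= mk(mk(5,k),W). Substituting into the earlier binding gives X2 := mk(W,mk(5,W)).
Bind M := S; no other remaining equation mentions M.
Decompose mk/2: N =?= q(k),  k =?= k.
Bind N := q(k); no other remaining equation mentions N.
Delete trivial equation k =?= k.
Decompose mk/2: S =?= mk(5,k),  6 =?= W.
Bind S := mk(5,k); no other remaining equation mentions S. Substituting into the earlier binding gives M := mk(5,k).
Bind W := 6. Substituting into the earlier bindings gives X2 := mk(6,mk(5,6)), P := 6.
Applying the MGU to either side gives h(h(mk(6,mk(5,6)),6,mk(5,k)),mk(q(k),k),mk(mk(5,k),6)).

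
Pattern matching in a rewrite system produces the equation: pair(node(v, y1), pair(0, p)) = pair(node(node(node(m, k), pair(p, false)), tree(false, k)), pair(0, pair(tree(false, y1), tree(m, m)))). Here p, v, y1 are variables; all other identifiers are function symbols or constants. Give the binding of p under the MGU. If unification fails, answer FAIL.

pair(tree(false, tree(false, k)), tree(m, m))

Decompose pair/2: node(v, y1) = node(node(node(m, k), pair(p, false)), tree(false, k)),  pair(0, p) = pair(0, pair(tree(false, y1), tree(m, m))).
Decompose node/2: v = node(node(m, k), pair(p, false)),  y1 = tree(false, k).
Bind v := node(node(m, k), pair(p, false)); no other remaining equation mentions v.
Bind y1 := tree(false, k); substituting into the remaining equation gives: pair(0, p) = pair(0, pair(tree(false, tree(false, k)), tree(m, m))).
Decompose pair/2: 0 = 0,  p = pair(tree(false, tree(false, k)), tree(m, m)).
Delete trivial equation 0 = 0.
Bind p := pair(tree(false, tree(false, k)), tree(m, m)). Substituting into the earlier binding gives v := node(node(m, k), pair(pair(tree(false, tree(false, k)), tree(m, m)), false)).
MGU = { v -> node(node(m, k), pair(pair(tree(false, tree(false, k)), tree(m, m)), false)), y1 -> tree(false, k), p -> pair(tree(false, tree(false, k)), tree(m, m)) }, so p -> pair(tree(false, tree(false, k)), tree(m, m)).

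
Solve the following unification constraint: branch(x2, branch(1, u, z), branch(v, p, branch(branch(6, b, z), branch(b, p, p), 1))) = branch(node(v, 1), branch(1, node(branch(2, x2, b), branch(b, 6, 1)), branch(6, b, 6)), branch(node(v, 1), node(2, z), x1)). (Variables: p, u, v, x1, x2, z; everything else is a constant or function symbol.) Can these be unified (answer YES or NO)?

Decompose branch/3: x2 = node(v, 1),  branch(1, u, z) = branch(1, node(branch(2, x2, b), branch(b, 6, 1)), branch(6, b, 6)),  branch(v, p, branch(branch(6, b, z), branch(b, p, p), 1)) = branch(node(v, 1), node(2, z), x1).
Bind x2 := node(v, 1); substituting into the one remaining equation that mentions x2 gives: branch(1, u, z) = branch(1, node(branch(2, node(v, 1), b), branch(b, 6, 1)), branch(6, b, 6)).
Decompose branch/3: 1 = 1,  u = node(branch(2, node(v, 1), b), branch(b, 6, 1)),  z = branch(6, b, 6).
Delete trivial equation 1 = 1.
Bind u := node(branch(2, node(v, 1), b), branch(b, 6, 1)); no other remaining equation mentions u.
Bind z := branch(6, b, 6); substituting into the remaining equation gives: branch(v, p, branch(branch(6, b, branch(6, b, 6)), branch(b, p, p), 1)) = branch(node(v, 1), node(2, branch(6, b, 6)), x1).
Decompose branch/3: v = node(v, 1),  p = node(2, branch(6, b, 6)),  branch(branch(6, b, branch(6, b, 6)), branch(b, p, p), 1) = x1.
Occurs check fails: v occurs in node(v, 1); the equation v = node(v, 1) has no finite solution.

NO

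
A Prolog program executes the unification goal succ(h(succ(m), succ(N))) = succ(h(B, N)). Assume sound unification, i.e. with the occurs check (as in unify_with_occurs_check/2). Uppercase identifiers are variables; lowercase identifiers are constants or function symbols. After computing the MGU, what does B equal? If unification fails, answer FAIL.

Decompose succ/1: h(succ(m), succ(N)) = h(B, N).
Decompose h/2: succ(m) = B,  succ(N) = N.
Bind B := succ(m); no other remaining equation mentions B.
Occurs check fails: N occurs in succ(N); the equation N = succ(N) has no finite solution.

FAIL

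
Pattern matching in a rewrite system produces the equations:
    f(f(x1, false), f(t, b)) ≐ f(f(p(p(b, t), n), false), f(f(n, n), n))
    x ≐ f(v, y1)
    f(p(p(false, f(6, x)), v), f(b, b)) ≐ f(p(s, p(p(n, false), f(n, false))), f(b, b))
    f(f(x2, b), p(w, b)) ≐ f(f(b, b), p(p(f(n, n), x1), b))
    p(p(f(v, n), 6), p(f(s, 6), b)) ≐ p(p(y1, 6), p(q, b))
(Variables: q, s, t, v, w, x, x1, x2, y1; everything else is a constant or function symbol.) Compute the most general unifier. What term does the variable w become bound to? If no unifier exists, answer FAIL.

FAIL

Decompose f/2: f(x1, false) ≐ f(p(p(b, t), n), false),  f(t, b) ≐ f(f(n, n), n).
Decompose f/2: x1 ≐ p(p(b, t), n),  false ≐ false.
Bind x1 := p(p(b, t), n); substituting into the one remaining equation that mentions x1 gives: f(f(x2, b), p(w, b)) ≐ f(f(b, b), p(p(f(n, n), p(p(b, t), n)), b)).
Delete trivial equation false ≐ false.
Decompose f/2: t ≐ f(n, n),  b ≐ n.
Bind t := f(n, n); substituting into the one remaining equation that mentions t gives: f(f(x2, b), p(w, b)) ≐ f(f(b, b), p(p(f(n, n), p(p(b, f(n, n)), n)), b)). Substituting into the earlier binding gives x1 := p(p(b, f(n, n)), n).
Clash: constants b and n differ; no unifier exists.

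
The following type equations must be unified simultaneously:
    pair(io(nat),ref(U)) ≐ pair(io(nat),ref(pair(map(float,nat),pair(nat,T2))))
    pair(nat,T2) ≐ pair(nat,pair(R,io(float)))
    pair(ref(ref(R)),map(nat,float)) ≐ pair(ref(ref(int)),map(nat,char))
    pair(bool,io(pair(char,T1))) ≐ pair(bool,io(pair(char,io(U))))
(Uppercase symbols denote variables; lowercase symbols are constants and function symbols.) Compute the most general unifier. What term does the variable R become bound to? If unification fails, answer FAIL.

Decompose pair/2: io(nat) ≐ io(nat),  ref(U) ≐ ref(pair(map(float,nat),pair(nat,T2))).
Delete trivial equation io(nat) ≐ io(nat).
Decompose ref/1: U ≐ pair(map(float,nat),pair(nat,T2)).
Bind U := pair(map(float,nat),pair(nat,T2)); substituting into the one remaining equation that mentions U gives: pair(bool,io(pair(char,T1))) ≐ pair(bool,io(pair(char,io(pair(map(float,nat),pair(nat,T2)))))).
Decompose pair/2: nat ≐ nat,  T2 ≐ pair(R,io(float)).
Delete trivial equation nat ≐ nat.
Bind T2 := pair(R,io(float)); substituting into the one remaining equation that mentions T2 gives: pair(bool,io(pair(char,T1))) ≐ pair(bool,io(pair(char,io(pair(map(float,nat),pair(nat,pair(R,io(float)))))))). Substituting into the earlier binding gives U := pair(map(float,nat),pair(nat,pair(R,io(float)))).
Decompose pair/2: ref(ref(R)) ≐ ref(ref(int)),  map(nat,float) ≐ map(nat,char).
Decompose ref/1: ref(R) ≐ ref(int).
Decompose ref/1: R ≐ int.
Bind R := int; substituting into the one remaining equation that mentions R gives: pair(bool,io(pair(char,T1))) ≐ pair(bool,io(pair(char,io(pair(map(float,nat),pair(nat,pair(int,io(float)))))))). Substituting into the earlier bindings gives U := pair(map(float,nat),pair(nat,pair(int,io(float)))), T2 := pair(int,io(float)).
Decompose map/2: nat ≐ nat,  float ≐ char.
Delete trivial equation nat ≐ nat.
Clash: constants float and char differ; no unifier exists.

FAIL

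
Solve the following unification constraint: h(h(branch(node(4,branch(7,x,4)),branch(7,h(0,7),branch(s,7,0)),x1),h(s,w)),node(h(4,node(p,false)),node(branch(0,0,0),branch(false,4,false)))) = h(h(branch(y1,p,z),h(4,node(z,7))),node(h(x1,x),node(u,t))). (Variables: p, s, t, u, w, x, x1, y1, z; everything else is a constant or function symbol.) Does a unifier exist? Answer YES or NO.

Decompose h/2: h(branch(node(4,branch(7,x,4)),branch(7,h(0,7),branch(s,7,0)),x1),h(s,w)) = h(branch(y1,p,z),h(4,node(z,7))),  node(h(4,node(p,false)),node(branch(0,0,0),branch(false,4,false))) = node(h(x1,x),node(u,t)).
Decompose h/2: branch(node(4,branch(7,x,4)),branch(7,h(0,7),branch(s,7,0)),x1) = branch(y1,p,z),  h(s,w) = h(4,node(z,7)).
Decompose branch/3: node(4,branch(7,x,4)) = y1,  branch(7,h(0,7),branch(s,7,0)) = p,  x1 = z.
Bind y1 := node(4,branch(7,x,4)); no other remaining equation mentions y1.
Bind p := branch(7,h(0,7),branch(s,7,0)); substituting into the one remaining equation that mentions p gives: node(h(4,node(branch(7,h(0,7),branch(s,7,0)),false)),node(branch(0,0,0),branch(false,4,false))) = node(h(x1,x),node(u,t)).
Bind x1 := z; substituting into the one remaining equation that mentions x1 gives: node(h(4,node(branch(7,h(0,7),branch(s,7,0)),false)),node(branch(0,0,0),branch(false,4,false))) = node(h(z,x),node(u,t)).
Decompose h/2: s = 4,  w = node(z,7).
Bind s := 4; substituting into the one remaining equation that mentions s gives: node(h(4,node(branch(7,h(0,7),branch(4,7,0)),false)),node(branch(0,0,0),branch(false,4,false))) = node(h(z,x),node(u,t)). Substituting into the earlier binding gives p := branch(7,h(0,7),branch(4,7,0)).
Bind w := node(z,7); no other remaining equation mentions w.
Decompose node/2: h(4,node(branch(7,h(0,7),branch(4,7,0)),false)) = h(z,x),  node(branch(0,0,0),branch(false,4,false)) = node(u,t).
Decompose h/2: 4 = z,  node(branch(7,h(0,7),branch(4,7,0)),false) = x.
Bind z := 4; no other remaining equation mentions z. Substituting into the earlier bindings gives x1 := 4, w := node(4,7).
Bind x := node(branch(7,h(0,7),branch(4,7,0)),false); no other remaining equation mentions x. Substituting into the earlier binding gives y1 := node(4,branch(7,node(branch(7,h(0,7),branch(4,7,0)),false),4)).
Decompose node/2: branch(0,0,0) = u,  branch(false,4,false) = t.
Bind u := branch(0,0,0); no other remaining equation mentions u.
Bind t := branch(false,4,false).
No equations remain and no clash or occurs-check failure arose, so a unifier exists.

YES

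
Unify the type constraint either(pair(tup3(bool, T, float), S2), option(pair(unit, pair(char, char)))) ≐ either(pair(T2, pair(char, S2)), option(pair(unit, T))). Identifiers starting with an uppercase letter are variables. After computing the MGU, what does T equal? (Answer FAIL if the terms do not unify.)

FAIL

Decompose either/2: pair(tup3(bool, T, float), S2) ≐ pair(T2, pair(char, S2)),  option(pair(unit, pair(char, char))) ≐ option(pair(unit, T)).
Decompose pair/2: tup3(bool, T, float) ≐ T2,  S2 ≐ pair(char, S2).
Bind T2 := tup3(bool, T, float); no other remaining equation mentions T2.
Occurs check fails: S2 occurs in pair(char, S2); the equation S2 ≐ pair(char, S2) has no finite solution.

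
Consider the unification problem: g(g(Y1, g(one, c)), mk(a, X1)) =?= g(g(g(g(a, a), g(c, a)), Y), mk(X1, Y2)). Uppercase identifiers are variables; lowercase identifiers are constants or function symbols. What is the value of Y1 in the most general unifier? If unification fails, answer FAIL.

Decompose g/2: g(Y1, g(one, c)) =?= g(g(g(a, a), g(c, a)), Y),  mk(a, X1) =?= mk(X1, Y2).
Decompose g/2: Y1 =?= g(g(a, a), g(c, a)),  g(one, c) =?= Y.
Bind Y1 := g(g(a, a), g(c, a)); no other remaining equation mentions Y1.
Bind Y := g(one, c); no other remaining equation mentions Y.
Decompose mk/2: a =?= X1,  X1 =?= Y2.
Bind X1 := a; substituting into the remaining equation gives: a =?= Y2.
Bind Y2 := a.
MGU = { Y1 := g(g(a, a), g(c, a)), Y := g(one, c), X1 := a, Y2 := a }, so Y1 := g(g(a, a), g(c, a)).

g(g(a, a), g(c, a))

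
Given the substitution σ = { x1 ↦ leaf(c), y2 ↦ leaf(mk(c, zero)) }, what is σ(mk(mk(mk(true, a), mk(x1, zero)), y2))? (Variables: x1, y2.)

mk(mk(mk(true, a), mk(leaf(c), zero)), leaf(mk(c, zero)))

Replace each occurrence of x1 with leaf(c).
Replace each occurrence of y2 with leaf(mk(c, zero)).
Result: mk(mk(mk(true, a), mk(leaf(c), zero)), leaf(mk(c, zero))).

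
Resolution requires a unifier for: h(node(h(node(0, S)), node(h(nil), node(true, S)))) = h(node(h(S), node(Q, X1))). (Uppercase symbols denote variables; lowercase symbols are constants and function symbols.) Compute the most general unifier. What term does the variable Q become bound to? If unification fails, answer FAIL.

Decompose h/1: node(h(node(0, S)), node(h(nil), node(true, S))) = node(h(S), node(Q, X1)).
Decompose node/2: h(node(0, S)) = h(S),  node(h(nil), node(true, S)) = node(Q, X1).
Decompose h/1: node(0, S) = S.
Occurs check fails: S occurs in node(0, S); the equation S = node(0, S) has no finite solution.

FAIL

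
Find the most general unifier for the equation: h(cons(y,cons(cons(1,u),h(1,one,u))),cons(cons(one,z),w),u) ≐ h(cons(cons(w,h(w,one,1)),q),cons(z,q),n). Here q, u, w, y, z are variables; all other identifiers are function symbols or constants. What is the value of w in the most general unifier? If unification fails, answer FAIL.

FAIL

Decompose h/3: cons(y,cons(cons(1,u),h(1,one,u))) ≐ cons(cons(w,h(w,one,1)),q),  cons(cons(one,z),w) ≐ cons(z,q),  u ≐ n.
Decompose cons/2: y ≐ cons(w,h(w,one,1)),  cons(cons(1,u),h(1,one,u)) ≐ q.
Bind y := cons(w,h(w,one,1)); no other remaining equation mentions y.
Bind q := cons(cons(1,u),h(1,one,u)); substituting into the one remaining equation that mentions q gives: cons(cons(one,z),w) ≐ cons(z,cons(cons(1,u),h(1,one,u))).
Decompose cons/2: cons(one,z) ≐ z,  w ≐ cons(cons(1,u),h(1,one,u)).
Occurs check fails: z occurs in cons(one,z); the equation z ≐ cons(one,z) has no finite solution.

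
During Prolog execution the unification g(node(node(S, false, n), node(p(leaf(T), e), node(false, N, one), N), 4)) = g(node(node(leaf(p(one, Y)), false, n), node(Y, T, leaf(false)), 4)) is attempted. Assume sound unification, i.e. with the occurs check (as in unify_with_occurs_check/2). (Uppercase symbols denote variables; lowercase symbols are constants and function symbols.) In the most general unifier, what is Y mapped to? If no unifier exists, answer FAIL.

p(leaf(node(false, leaf(false), one)), e)

Decompose g/1: node(node(S, false, n), node(p(leaf(T), e), node(false, N, one), N), 4) = node(node(leaf(p(one, Y)), false, n), node(Y, T, leaf(false)), 4).
Decompose node/3: node(S, false, n) = node(leaf(p(one, Y)), false, n),  node(p(leaf(T), e), node(false, N, one), N) = node(Y, T, leaf(false)),  4 = 4.
Decompose node/3: S = leaf(p(one, Y)),  false = false,  n = n.
Bind S := leaf(p(one, Y)); no other remaining equation mentions S.
Delete trivial equation false = false.
Delete trivial equation n = n.
Decompose node/3: p(leaf(T), e) = Y,  node(false, N, one) = T,  N = leaf(false).
Bind Y := p(leaf(T), e); no other remaining equation mentions Y. Substituting into the earlier binding gives S := leaf(p(one, p(leaf(T), e))).
Bind T := node(false, N, one); no other remaining equation mentions T. Substituting into the earlier bindings gives S := leaf(p(one, p(leaf(node(false, N, one)), e))), Y := p(leaf(node(false, N, one)), e).
Bind N := leaf(false); no other remaining equation mentions N. Substituting into the earlier bindings gives S := leaf(p(one, p(leaf(node(false, leaf(false), one)), e))), Y := p(leaf(node(false, leaf(false), one)), e), T := node(false, leaf(false), one).
Delete trivial equation 4 = 4.
MGU = { S -> leaf(p(one, p(leaf(node(false, leaf(false), one)), e))), Y -> p(leaf(node(false, leaf(false), one)), e), T -> node(false, leaf(false), one), N -> leaf(false) }, so Y -> p(leaf(node(false, leaf(false), one)), e).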